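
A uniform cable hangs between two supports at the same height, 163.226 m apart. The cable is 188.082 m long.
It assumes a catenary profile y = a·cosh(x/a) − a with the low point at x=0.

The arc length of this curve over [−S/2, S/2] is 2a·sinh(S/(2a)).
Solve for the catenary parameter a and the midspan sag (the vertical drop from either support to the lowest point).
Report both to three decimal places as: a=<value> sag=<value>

a=87.267 sag=41.027

seed: a₀ = √(S³/(24(L−S))) = √(163.226³/(24·24.856)) = 85.381301
iter 1: u=0.955865  f(a)=+1.161e+00  f'(a)=-6.372e-01  a ← 85.381301 − (+1.161e+00/-6.372e-01) = 87.202613
iter 2: u=0.935901  f(a)=+3.817e-02  f'(a)=-5.959e-01  a ← 87.202613 − (+3.817e-02/-5.959e-01) = 87.266673
iter 3: u=0.935214  f(a)=+4.441e-05  f'(a)=-5.945e-01  a ← 87.266673 − (+4.441e-05/-5.945e-01) = 87.266748
iter 4: u=0.935213  f(a)=+6.028e-11  f'(a)=-5.945e-01  a ← 87.266748 − (+6.028e-11/-5.945e-01) = 87.266748
iter 5: u=0.935213  f(a)=+0.000e+00  f'(a)=-5.945e-01  a ← 87.266748 − (+0.000e+00/-5.945e-01) = 87.266748
converged: |Δa| < 1e-12 after 5 iterations
sag = a·(cosh(S/(2a)) − 1) = 87.266748·(cosh(0.935213) − 1) = 41.026646
T_max/T_min = cosh(S/(2a)) = 1.470129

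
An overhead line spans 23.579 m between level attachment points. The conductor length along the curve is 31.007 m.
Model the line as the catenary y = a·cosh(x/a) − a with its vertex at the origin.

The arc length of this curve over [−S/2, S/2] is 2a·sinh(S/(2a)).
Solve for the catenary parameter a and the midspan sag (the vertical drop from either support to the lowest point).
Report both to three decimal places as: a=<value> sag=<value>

a=8.954 sag=8.949

seed: a₀ = √(S³/(24(L−S))) = √(23.579³/(24·7.428)) = 8.575244
iter 1: u=1.374830  f(a)=+7.344e-01  f'(a)=-2.083e+00  a ← 8.575244 − (+7.344e-01/-2.083e+00) = 8.927869
iter 2: u=1.320528  f(a)=+4.773e-02  f'(a)=-1.820e+00  a ← 8.927869 − (+4.773e-02/-1.820e+00) = 8.954095
iter 3: u=1.316660  f(a)=+2.326e-04  f'(a)=-1.802e+00  a ← 8.954095 − (+2.326e-04/-1.802e+00) = 8.954224
iter 4: u=1.316641  f(a)=+5.583e-09  f'(a)=-1.802e+00  a ← 8.954224 − (+5.583e-09/-1.802e+00) = 8.954224
iter 5: u=1.316641  f(a)=+0.000e+00  f'(a)=-1.802e+00  a ← 8.954224 − (+0.000e+00/-1.802e+00) = 8.954224
converged: |Δa| < 1e-12 after 5 iterations
sag = a·(cosh(S/(2a)) − 1) = 8.954224·(cosh(1.316641) − 1) = 8.949313
T_max/T_min = cosh(S/(2a)) = 1.999452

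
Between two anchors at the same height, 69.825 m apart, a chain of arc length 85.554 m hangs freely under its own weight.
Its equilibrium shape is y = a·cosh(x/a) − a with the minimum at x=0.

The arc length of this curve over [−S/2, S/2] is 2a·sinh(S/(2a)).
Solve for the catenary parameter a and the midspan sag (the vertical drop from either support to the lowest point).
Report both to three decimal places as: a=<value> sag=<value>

a=30.997 sag=21.830

seed: a₀ = √(S³/(24(L−S))) = √(69.825³/(24·15.729)) = 30.030339
iter 1: u=1.162574  f(a)=+1.098e+00  f'(a)=-1.196e+00  a ← 30.030339 − (+1.098e+00/-1.196e+00) = 30.948136
iter 2: u=1.128097  f(a)=+5.234e-02  f'(a)=-1.085e+00  a ← 30.948136 − (+5.234e-02/-1.085e+00) = 30.996393
iter 3: u=1.126341  f(a)=+1.321e-04  f'(a)=-1.079e+00  a ← 30.996393 − (+1.321e-04/-1.079e+00) = 30.996516
iter 4: u=1.126336  f(a)=+8.471e-10  f'(a)=-1.079e+00  a ← 30.996516 − (+8.471e-10/-1.079e+00) = 30.996516
iter 5: u=1.126336  f(a)=-1.421e-14  f'(a)=-1.079e+00  a ← 30.996516 − (-1.421e-14/-1.079e+00) = 30.996516
converged: |Δa| < 1e-12 after 5 iterations
sag = a·(cosh(S/(2a)) − 1) = 30.996516·(cosh(1.126336) − 1) = 21.830142
T_max/T_min = cosh(S/(2a)) = 1.704277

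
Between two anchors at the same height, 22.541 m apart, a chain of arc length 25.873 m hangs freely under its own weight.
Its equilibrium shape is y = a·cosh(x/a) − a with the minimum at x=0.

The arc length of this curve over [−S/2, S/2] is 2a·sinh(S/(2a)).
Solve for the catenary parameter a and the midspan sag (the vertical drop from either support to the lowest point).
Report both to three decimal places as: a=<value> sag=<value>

seed: a₀ = √(S³/(24(L−S))) = √(22.541³/(24·3.332)) = 11.967451
iter 1: u=0.941763  f(a)=+1.509e-01  f'(a)=-6.078e-01  a ← 11.967451 − (+1.509e-01/-6.078e-01) = 12.215746
iter 2: u=0.922621  f(a)=+4.825e-03  f'(a)=-5.695e-01  a ← 12.215746 − (+4.825e-03/-5.695e-01) = 12.224218
iter 3: u=0.921981  f(a)=+5.292e-06  f'(a)=-5.683e-01  a ← 12.224218 − (+5.292e-06/-5.683e-01) = 12.224227
iter 4: u=0.921981  f(a)=+6.384e-12  f'(a)=-5.683e-01  a ← 12.224227 − (+6.384e-12/-5.683e-01) = 12.224227
converged: |Δa| < 1e-12 after 4 iterations
sag = a·(cosh(S/(2a)) − 1) = 12.224227·(cosh(0.921981) − 1) = 5.574221
T_max/T_min = cosh(S/(2a)) = 1.455998

a=12.224 sag=5.574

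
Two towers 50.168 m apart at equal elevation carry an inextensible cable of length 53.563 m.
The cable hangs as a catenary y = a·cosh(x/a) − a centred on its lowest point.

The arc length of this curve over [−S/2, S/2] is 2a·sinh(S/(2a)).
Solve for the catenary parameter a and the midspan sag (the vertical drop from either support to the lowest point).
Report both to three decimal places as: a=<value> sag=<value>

seed: a₀ = √(S³/(24(L−S))) = √(50.168³/(24·3.395)) = 39.365400
iter 1: u=0.637209  f(a)=+6.959e-02  f'(a)=-1.796e-01  a ← 39.365400 − (+6.959e-02/-1.796e-01) = 39.752915
iter 2: u=0.630998  f(a)=+1.041e-03  f'(a)=-1.743e-01  a ← 39.752915 − (+1.041e-03/-1.743e-01) = 39.758889
iter 3: u=0.630903  f(a)=+2.408e-07  f'(a)=-1.742e-01  a ← 39.758889 − (+2.408e-07/-1.742e-01) = 39.758890
iter 4: u=0.630903  f(a)=+1.421e-14  f'(a)=-1.742e-01  a ← 39.758890 − (+1.421e-14/-1.742e-01) = 39.758890
converged: |Δa| < 1e-12 after 4 iterations
sag = a·(cosh(S/(2a)) − 1) = 39.758890·(cosh(0.630903) − 1) = 8.178758
T_max/T_min = cosh(S/(2a)) = 1.205709

a=39.759 sag=8.179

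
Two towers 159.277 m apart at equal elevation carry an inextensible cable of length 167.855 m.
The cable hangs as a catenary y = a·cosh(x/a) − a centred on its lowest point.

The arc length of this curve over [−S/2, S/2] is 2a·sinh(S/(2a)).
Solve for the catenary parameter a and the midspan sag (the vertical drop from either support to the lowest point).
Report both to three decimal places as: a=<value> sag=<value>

a=141.216 sag=23.058

seed: a₀ = √(S³/(24(L−S))) = √(159.277³/(24·8.578)) = 140.097685
iter 1: u=0.568450  f(a)=+1.397e-01  f'(a)=-1.265e-01  a ← 140.097685 − (+1.397e-01/-1.265e-01) = 141.202092
iter 2: u=0.564004  f(a)=+1.669e-03  f'(a)=-1.235e-01  a ← 141.202092 − (+1.669e-03/-1.235e-01) = 141.215609
iter 3: u=0.563950  f(a)=+2.446e-07  f'(a)=-1.234e-01  a ← 141.215609 − (+2.446e-07/-1.234e-01) = 141.215611
iter 4: u=0.563950  f(a)=+0.000e+00  f'(a)=-1.234e-01  a ← 141.215611 − (+0.000e+00/-1.234e-01) = 141.215611
converged: |Δa| < 1e-12 after 4 iterations
sag = a·(cosh(S/(2a)) − 1) = 141.215611·(cosh(0.563950) − 1) = 23.057558
T_max/T_min = cosh(S/(2a)) = 1.163279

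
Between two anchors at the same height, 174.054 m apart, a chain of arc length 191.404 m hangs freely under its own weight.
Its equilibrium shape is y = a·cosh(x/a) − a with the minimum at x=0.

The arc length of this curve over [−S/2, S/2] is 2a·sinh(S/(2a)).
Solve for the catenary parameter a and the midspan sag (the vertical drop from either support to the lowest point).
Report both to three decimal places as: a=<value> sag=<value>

a=114.176 sag=34.804

seed: a₀ = √(S³/(24(L−S))) = √(174.054³/(24·17.350)) = 112.530605
iter 1: u=0.773363  f(a)=+5.263e-01  f'(a)=-3.272e-01  a ← 112.530605 − (+5.263e-01/-3.272e-01) = 114.139073
iter 2: u=0.762465  f(a)=+1.150e-02  f'(a)=-3.130e-01  a ← 114.139073 − (+1.150e-02/-3.130e-01) = 114.175797
iter 3: u=0.762219  f(a)=+5.758e-06  f'(a)=-3.127e-01  a ← 114.175797 − (+5.758e-06/-3.127e-01) = 114.175816
iter 4: u=0.762219  f(a)=+1.506e-12  f'(a)=-3.127e-01  a ← 114.175816 − (+1.506e-12/-3.127e-01) = 114.175816
converged: |Δa| < 1e-12 after 4 iterations
sag = a·(cosh(S/(2a)) − 1) = 114.175816·(cosh(0.762219) − 1) = 34.804014
T_max/T_min = cosh(S/(2a)) = 1.304828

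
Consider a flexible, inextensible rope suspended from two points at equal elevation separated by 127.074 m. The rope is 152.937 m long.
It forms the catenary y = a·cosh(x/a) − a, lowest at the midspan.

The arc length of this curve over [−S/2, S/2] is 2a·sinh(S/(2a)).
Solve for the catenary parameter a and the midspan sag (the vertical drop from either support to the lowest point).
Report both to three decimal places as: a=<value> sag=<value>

seed: a₀ = √(S³/(24(L−S))) = √(127.074³/(24·25.863)) = 57.496311
iter 1: u=1.105062  f(a)=+1.626e+00  f'(a)=-1.014e+00  a ← 57.496311 − (+1.626e+00/-1.014e+00) = 59.099075
iter 2: u=1.075093  f(a)=+7.046e-02  f'(a)=-9.282e-01  a ← 59.099075 − (+7.046e-02/-9.282e-01) = 59.174988
iter 3: u=1.073714  f(a)=+1.456e-04  f'(a)=-9.244e-01  a ← 59.174988 − (+1.456e-04/-9.244e-01) = 59.175146
iter 4: u=1.073711  f(a)=+6.248e-10  f'(a)=-9.244e-01  a ← 59.175146 − (+6.248e-10/-9.244e-01) = 59.175146
iter 5: u=1.073711  f(a)=+0.000e+00  f'(a)=-9.244e-01  a ← 59.175146 − (+0.000e+00/-9.244e-01) = 59.175146
converged: |Δa| < 1e-12 after 5 iterations
sag = a·(cosh(S/(2a)) − 1) = 59.175146·(cosh(1.073711) − 1) = 37.515750
T_max/T_min = cosh(S/(2a)) = 1.633978

a=59.175 sag=37.516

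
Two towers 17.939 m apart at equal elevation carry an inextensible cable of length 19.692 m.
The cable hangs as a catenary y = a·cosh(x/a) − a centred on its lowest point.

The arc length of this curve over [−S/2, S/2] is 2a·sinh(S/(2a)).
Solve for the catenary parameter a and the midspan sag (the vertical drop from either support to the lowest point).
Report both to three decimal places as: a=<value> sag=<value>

a=11.882 sag=3.549

seed: a₀ = √(S³/(24(L−S))) = √(17.939³/(24·1.753)) = 11.713880
iter 1: u=0.765716  f(a)=+5.211e-02  f'(a)=-3.172e-01  a ← 11.713880 − (+5.211e-02/-3.172e-01) = 11.878162
iter 2: u=0.755125  f(a)=+1.117e-03  f'(a)=-3.038e-01  a ← 11.878162 − (+1.117e-03/-3.038e-01) = 11.881838
iter 3: u=0.754892  f(a)=+5.375e-07  f'(a)=-3.035e-01  a ← 11.881838 − (+5.375e-07/-3.035e-01) = 11.881840
iter 4: u=0.754891  f(a)=+1.243e-13  f'(a)=-3.035e-01  a ← 11.881840 − (+1.243e-13/-3.035e-01) = 11.881840
converged: |Δa| < 1e-12 after 4 iterations
sag = a·(cosh(S/(2a)) − 1) = 11.881840·(cosh(0.754891) − 1) = 3.549357
T_max/T_min = cosh(S/(2a)) = 1.298721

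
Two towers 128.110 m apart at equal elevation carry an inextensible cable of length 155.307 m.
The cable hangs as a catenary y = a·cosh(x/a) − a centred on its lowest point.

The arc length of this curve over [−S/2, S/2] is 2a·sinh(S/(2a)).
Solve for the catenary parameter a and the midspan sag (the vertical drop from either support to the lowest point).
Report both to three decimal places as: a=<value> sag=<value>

seed: a₀ = √(S³/(24(L−S))) = √(128.110³/(24·27.197)) = 56.755562
iter 1: u=1.128612  f(a)=+1.786e+00  f'(a)=-1.086e+00  a ← 56.755562 − (+1.786e+00/-1.086e+00) = 58.399529
iter 2: u=1.096841  f(a)=+8.052e-02  f'(a)=-9.902e-01  a ← 58.399529 − (+8.052e-02/-9.902e-01) = 58.480847
iter 3: u=1.095316  f(a)=+1.809e-04  f'(a)=-9.858e-01  a ← 58.480847 − (+1.809e-04/-9.858e-01) = 58.481031
iter 4: u=1.095312  f(a)=+9.171e-10  f'(a)=-9.857e-01  a ← 58.481031 − (+9.171e-10/-9.857e-01) = 58.481031
iter 5: u=1.095312  f(a)=+0.000e+00  f'(a)=-9.857e-01  a ← 58.481031 − (+0.000e+00/-9.857e-01) = 58.481031
converged: |Δa| < 1e-12 after 5 iterations
sag = a·(cosh(S/(2a)) − 1) = 58.481031·(cosh(1.095312) − 1) = 38.730579
T_max/T_min = cosh(S/(2a)) = 1.662276

a=58.481 sag=38.731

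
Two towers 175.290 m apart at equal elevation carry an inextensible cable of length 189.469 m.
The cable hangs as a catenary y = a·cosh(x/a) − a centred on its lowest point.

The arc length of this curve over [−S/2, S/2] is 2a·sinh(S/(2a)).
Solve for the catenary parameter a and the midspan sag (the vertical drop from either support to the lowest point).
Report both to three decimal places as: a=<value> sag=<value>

a=127.306 sag=31.381

seed: a₀ = √(S³/(24(L−S))) = √(175.290³/(24·14.179)) = 125.807719
iter 1: u=0.696658  f(a)=+3.481e-01  f'(a)=-2.365e-01  a ← 125.807719 − (+3.481e-01/-2.365e-01) = 127.279275
iter 2: u=0.688604  f(a)=+6.201e-03  f'(a)=-2.282e-01  a ← 127.279275 − (+6.201e-03/-2.282e-01) = 127.306453
iter 3: u=0.688457  f(a)=+2.048e-06  f'(a)=-2.280e-01  a ← 127.306453 − (+2.048e-06/-2.280e-01) = 127.306462
iter 4: u=0.688457  f(a)=+2.274e-13  f'(a)=-2.280e-01  a ← 127.306462 − (+2.274e-13/-2.280e-01) = 127.306462
converged: |Δa| < 1e-12 after 4 iterations
sag = a·(cosh(S/(2a)) − 1) = 127.306462·(cosh(0.688457) − 1) = 31.380528
T_max/T_min = cosh(S/(2a)) = 1.246496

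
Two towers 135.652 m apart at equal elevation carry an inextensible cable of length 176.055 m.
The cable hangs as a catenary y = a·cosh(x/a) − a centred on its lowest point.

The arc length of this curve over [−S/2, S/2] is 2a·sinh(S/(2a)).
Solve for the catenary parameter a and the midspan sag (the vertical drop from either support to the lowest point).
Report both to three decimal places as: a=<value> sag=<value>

seed: a₀ = √(S³/(24(L−S))) = √(135.652³/(24·40.403)) = 50.737244
iter 1: u=1.336809  f(a)=+3.768e+00  f'(a)=-1.896e+00  a ← 50.737244 − (+3.768e+00/-1.896e+00) = 52.724349
iter 2: u=1.286427  f(a)=+2.326e-01  f'(a)=-1.668e+00  a ← 52.724349 − (+2.326e-01/-1.668e+00) = 52.863786
iter 3: u=1.283033  f(a)=+1.016e-03  f'(a)=-1.654e+00  a ← 52.863786 − (+1.016e-03/-1.654e+00) = 52.864400
iter 4: u=1.283018  f(a)=+1.958e-08  f'(a)=-1.654e+00  a ← 52.864400 − (+1.958e-08/-1.654e+00) = 52.864400
iter 5: u=1.283018  f(a)=+2.842e-14  f'(a)=-1.654e+00  a ← 52.864400 − (+2.842e-14/-1.654e+00) = 52.864400
converged: |Δa| < 1e-12 after 5 iterations
sag = a·(cosh(S/(2a)) − 1) = 52.864400·(cosh(1.283018) − 1) = 49.817076
T_max/T_min = cosh(S/(2a)) = 1.942356

a=52.864 sag=49.817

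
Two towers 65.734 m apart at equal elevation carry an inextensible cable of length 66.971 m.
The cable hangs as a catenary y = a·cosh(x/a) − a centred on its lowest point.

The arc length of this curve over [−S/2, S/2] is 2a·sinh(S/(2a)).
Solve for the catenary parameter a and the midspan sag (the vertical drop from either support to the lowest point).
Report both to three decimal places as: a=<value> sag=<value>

a=98.087 sag=5.558

seed: a₀ = √(S³/(24(L−S))) = √(65.734³/(24·1.237)) = 97.812559
iter 1: u=0.336020  f(a)=+7.002e-03  f'(a)=-2.558e-02  a ← 97.812559 − (+7.002e-03/-2.558e-02) = 98.086298
iter 2: u=0.335082  f(a)=+2.950e-05  f'(a)=-2.536e-02  a ← 98.086298 − (+2.950e-05/-2.536e-02) = 98.087462
iter 3: u=0.335079  f(a)=+5.287e-10  f'(a)=-2.536e-02  a ← 98.087462 − (+5.287e-10/-2.536e-02) = 98.087462
iter 4: u=0.335079  f(a)=+0.000e+00  f'(a)=-2.536e-02  a ← 98.087462 − (+0.000e+00/-2.536e-02) = 98.087462
converged: |Δa| < 1e-12 after 4 iterations
sag = a·(cosh(S/(2a)) − 1) = 98.087462·(cosh(0.335079) − 1) = 5.558227
T_max/T_min = cosh(S/(2a)) = 1.056666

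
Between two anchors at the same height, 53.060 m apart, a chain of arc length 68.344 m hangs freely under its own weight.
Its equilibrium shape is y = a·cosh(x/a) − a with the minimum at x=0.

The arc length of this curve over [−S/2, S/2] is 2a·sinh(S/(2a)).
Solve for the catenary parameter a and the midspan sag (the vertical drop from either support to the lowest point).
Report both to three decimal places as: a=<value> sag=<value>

a=21.000 sag=19.109

seed: a₀ = √(S³/(24(L−S))) = √(53.060³/(24·15.284)) = 20.180259
iter 1: u=1.314651  f(a)=+1.376e+00  f'(a)=-1.793e+00  a ← 20.180259 − (+1.376e+00/-1.793e+00) = 20.947839
iter 2: u=1.266479  f(a)=+8.243e-02  f'(a)=-1.584e+00  a ← 20.947839 − (+8.243e-02/-1.584e+00) = 20.999869
iter 3: u=1.263341  f(a)=+3.373e-04  f'(a)=-1.571e+00  a ← 20.999869 − (+3.373e-04/-1.571e+00) = 21.000083
iter 4: u=1.263328  f(a)=+5.698e-09  f'(a)=-1.571e+00  a ← 21.000083 − (+5.698e-09/-1.571e+00) = 21.000083
iter 5: u=1.263328  f(a)=+0.000e+00  f'(a)=-1.571e+00  a ← 21.000083 − (+0.000e+00/-1.571e+00) = 21.000083
converged: |Δa| < 1e-12 after 5 iterations
sag = a·(cosh(S/(2a)) − 1) = 21.000083·(cosh(1.263328) − 1) = 19.108882
T_max/T_min = cosh(S/(2a)) = 1.909943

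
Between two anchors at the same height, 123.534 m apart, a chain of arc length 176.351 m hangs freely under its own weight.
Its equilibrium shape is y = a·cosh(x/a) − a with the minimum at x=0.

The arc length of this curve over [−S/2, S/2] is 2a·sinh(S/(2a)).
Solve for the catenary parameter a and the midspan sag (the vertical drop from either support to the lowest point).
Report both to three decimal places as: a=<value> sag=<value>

seed: a₀ = √(S³/(24(L−S))) = √(123.534³/(24·52.817)) = 38.564461
iter 1: u=1.601656  f(a)=+7.203e+00  f'(a)=-3.509e+00  a ← 38.564461 − (+7.203e+00/-3.509e+00) = 40.617103
iter 2: u=1.520714  f(a)=+6.151e-01  f'(a)=-2.933e+00  a ← 40.617103 − (+6.151e-01/-2.933e+00) = 40.826788
iter 3: u=1.512904  f(a)=+5.410e-03  f'(a)=-2.882e+00  a ← 40.826788 − (+5.410e-03/-2.882e+00) = 40.828665
iter 4: u=1.512834  f(a)=+4.266e-07  f'(a)=-2.882e+00  a ← 40.828665 − (+4.266e-07/-2.882e+00) = 40.828665
iter 5: u=1.512834  f(a)=-2.842e-14  f'(a)=-2.882e+00  a ← 40.828665 − (-2.842e-14/-2.882e+00) = 40.828665
converged: |Δa| < 1e-12 after 5 iterations
sag = a·(cosh(S/(2a)) − 1) = 40.828665·(cosh(1.512834) − 1) = 56.340768
T_max/T_min = cosh(S/(2a)) = 2.379932

a=40.829 sag=56.341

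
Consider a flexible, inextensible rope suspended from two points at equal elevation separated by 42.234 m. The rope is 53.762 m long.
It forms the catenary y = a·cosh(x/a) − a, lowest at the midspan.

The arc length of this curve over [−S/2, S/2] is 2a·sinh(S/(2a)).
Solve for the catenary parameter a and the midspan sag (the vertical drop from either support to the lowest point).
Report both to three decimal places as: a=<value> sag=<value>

a=17.138 sag=14.741

seed: a₀ = √(S³/(24(L−S))) = √(42.234³/(24·11.528)) = 16.501017
iter 1: u=1.279739  f(a)=+9.816e-01  f'(a)=-1.640e+00  a ← 16.501017 − (+9.816e-01/-1.640e+00) = 17.099628
iter 2: u=1.234939  f(a)=+5.595e-02  f'(a)=-1.458e+00  a ← 17.099628 − (+5.595e-02/-1.458e+00) = 17.138006
iter 3: u=1.232174  f(a)=+2.060e-04  f'(a)=-1.447e+00  a ← 17.138006 − (+2.060e-04/-1.447e+00) = 17.138148
iter 4: u=1.232163  f(a)=+2.817e-09  f'(a)=-1.447e+00  a ← 17.138148 − (+2.817e-09/-1.447e+00) = 17.138148
iter 5: u=1.232163  f(a)=+0.000e+00  f'(a)=-1.447e+00  a ← 17.138148 − (+0.000e+00/-1.447e+00) = 17.138148
converged: |Δa| < 1e-12 after 5 iterations
sag = a·(cosh(S/(2a)) − 1) = 17.138148·(cosh(1.232163) − 1) = 14.741380
T_max/T_min = cosh(S/(2a)) = 1.860150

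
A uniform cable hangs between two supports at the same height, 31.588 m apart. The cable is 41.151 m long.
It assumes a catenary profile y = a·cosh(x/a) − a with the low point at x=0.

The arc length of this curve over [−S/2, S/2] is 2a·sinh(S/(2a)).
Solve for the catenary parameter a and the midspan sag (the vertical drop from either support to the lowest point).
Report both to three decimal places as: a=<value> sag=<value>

a=12.218 sag=11.712

seed: a₀ = √(S³/(24(L−S))) = √(31.588³/(24·9.563)) = 11.718729
iter 1: u=1.347757  f(a)=+9.071e-01  f'(a)=-1.948e+00  a ← 11.718729 − (+9.071e-01/-1.948e+00) = 12.184260
iter 2: u=1.296263  f(a)=+5.685e-02  f'(a)=-1.711e+00  a ← 12.184260 − (+5.685e-02/-1.711e+00) = 12.217484
iter 3: u=1.292738  f(a)=+2.564e-04  f'(a)=-1.696e+00  a ← 12.217484 − (+2.564e-04/-1.696e+00) = 12.217635
iter 4: u=1.292722  f(a)=+5.265e-09  f'(a)=-1.696e+00  a ← 12.217635 − (+5.265e-09/-1.696e+00) = 12.217635
iter 5: u=1.292722  f(a)=+0.000e+00  f'(a)=-1.696e+00  a ← 12.217635 − (+0.000e+00/-1.696e+00) = 12.217635
converged: |Δa| < 1e-12 after 5 iterations
sag = a·(cosh(S/(2a)) − 1) = 12.217635·(cosh(1.292722) − 1) = 11.711882
T_max/T_min = cosh(S/(2a)) = 1.958605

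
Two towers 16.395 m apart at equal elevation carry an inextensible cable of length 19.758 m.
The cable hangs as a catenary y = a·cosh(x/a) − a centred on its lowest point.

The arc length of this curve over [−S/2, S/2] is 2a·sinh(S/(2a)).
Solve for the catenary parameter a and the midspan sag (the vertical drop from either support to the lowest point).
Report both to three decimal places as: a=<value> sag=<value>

seed: a₀ = √(S³/(24(L−S))) = √(16.395³/(24·3.363)) = 7.389211
iter 1: u=1.109388  f(a)=+2.131e-01  f'(a)=-1.027e+00  a ← 7.389211 − (+2.131e-01/-1.027e+00) = 7.596664
iter 2: u=1.079092  f(a)=+9.305e-03  f'(a)=-9.394e-01  a ← 7.596664 − (+9.305e-03/-9.394e-01) = 7.606569
iter 3: u=1.077687  f(a)=+1.953e-05  f'(a)=-9.354e-01  a ← 7.606569 − (+1.953e-05/-9.354e-01) = 7.606589
iter 4: u=1.077684  f(a)=+8.643e-11  f'(a)=-9.354e-01  a ← 7.606589 − (+8.643e-11/-9.354e-01) = 7.606589
iter 5: u=1.077684  f(a)=+3.553e-15  f'(a)=-9.354e-01  a ← 7.606589 − (+3.553e-15/-9.354e-01) = 7.606589
converged: |Δa| < 1e-12 after 5 iterations
sag = a·(cosh(S/(2a)) − 1) = 7.606589·(cosh(1.077684) − 1) = 4.861564
T_max/T_min = cosh(S/(2a)) = 1.639125

a=7.607 sag=4.862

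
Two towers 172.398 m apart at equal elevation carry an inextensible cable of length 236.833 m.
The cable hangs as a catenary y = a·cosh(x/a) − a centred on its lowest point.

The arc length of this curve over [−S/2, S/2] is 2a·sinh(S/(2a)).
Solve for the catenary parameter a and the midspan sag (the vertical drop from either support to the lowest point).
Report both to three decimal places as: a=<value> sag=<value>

a=60.546 sag=72.451

seed: a₀ = √(S³/(24(L−S))) = √(172.398³/(24·64.435)) = 57.561460
iter 1: u=1.497512  f(a)=+7.623e+00  f'(a)=-2.783e+00  a ← 57.561460 − (+7.623e+00/-2.783e+00) = 60.300752
iter 2: u=1.429485  f(a)=+5.779e-01  f'(a)=-2.375e+00  a ← 60.300752 − (+5.779e-01/-2.375e+00) = 60.544046
iter 3: u=1.423740  f(a)=+3.924e-03  f'(a)=-2.343e+00  a ← 60.544046 − (+3.924e-03/-2.343e+00) = 60.545721
iter 4: u=1.423701  f(a)=+1.837e-07  f'(a)=-2.343e+00  a ← 60.545721 − (+1.837e-07/-2.343e+00) = 60.545721
iter 5: u=1.423701  f(a)=-2.842e-14  f'(a)=-2.343e+00  a ← 60.545721 − (-2.842e-14/-2.343e+00) = 60.545721
converged: |Δa| < 1e-12 after 5 iterations
sag = a·(cosh(S/(2a)) − 1) = 60.545721·(cosh(1.423701) − 1) = 72.451466
T_max/T_min = cosh(S/(2a)) = 2.196641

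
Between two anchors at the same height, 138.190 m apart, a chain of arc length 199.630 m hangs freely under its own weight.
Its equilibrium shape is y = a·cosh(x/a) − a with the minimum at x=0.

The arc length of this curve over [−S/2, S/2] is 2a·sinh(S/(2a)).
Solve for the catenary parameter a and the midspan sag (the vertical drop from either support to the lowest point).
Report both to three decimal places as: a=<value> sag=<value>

seed: a₀ = √(S³/(24(L−S))) = √(138.190³/(24·61.440)) = 42.304221
iter 1: u=1.633289  f(a)=+8.735e+00  f'(a)=-3.757e+00  a ← 42.304221 − (+8.735e+00/-3.757e+00) = 44.629202
iter 2: u=1.548202  f(a)=+7.718e-01  f'(a)=-3.120e+00  a ← 44.629202 − (+7.718e-01/-3.120e+00) = 44.876581
iter 3: u=1.539667  f(a)=+7.316e-03  f'(a)=-3.061e+00  a ← 44.876581 − (+7.316e-03/-3.061e+00) = 44.878971
iter 4: u=1.539585  f(a)=+6.710e-07  f'(a)=-3.061e+00  a ← 44.878971 − (+6.710e-07/-3.061e+00) = 44.878972
iter 5: u=1.539585  f(a)=-5.684e-14  f'(a)=-3.061e+00  a ← 44.878972 − (-5.684e-14/-3.061e+00) = 44.878972
converged: |Δa| < 1e-12 after 5 iterations
sag = a·(cosh(S/(2a)) − 1) = 44.878972·(cosh(1.539585) − 1) = 64.561224
T_max/T_min = cosh(S/(2a)) = 2.438563

a=44.879 sag=64.561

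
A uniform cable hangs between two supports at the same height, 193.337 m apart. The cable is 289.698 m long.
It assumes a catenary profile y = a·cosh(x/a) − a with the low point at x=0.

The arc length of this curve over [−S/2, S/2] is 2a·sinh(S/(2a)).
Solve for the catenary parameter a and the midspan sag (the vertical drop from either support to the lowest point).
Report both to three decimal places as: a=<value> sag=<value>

seed: a₀ = √(S³/(24(L−S))) = √(193.337³/(24·96.361)) = 55.900564
iter 1: u=1.729294  f(a)=+1.548e+01  f'(a)=-4.595e+00  a ← 55.900564 − (+1.548e+01/-4.595e+00) = 59.268979
iter 2: u=1.631013  f(a)=+1.509e+00  f'(a)=-3.739e+00  a ← 59.268979 − (+1.509e+00/-3.739e+00) = 59.672680
iter 3: u=1.619979  f(a)=+1.778e-02  f'(a)=-3.651e+00  a ← 59.672680 − (+1.778e-02/-3.651e+00) = 59.677549
iter 4: u=1.619847  f(a)=+2.531e-06  f'(a)=-3.650e+00  a ← 59.677549 − (+2.531e-06/-3.650e+00) = 59.677549
iter 5: u=1.619847  f(a)=+1.137e-13  f'(a)=-3.650e+00  a ← 59.677549 − (+1.137e-13/-3.650e+00) = 59.677549
converged: |Δa| < 1e-12 after 5 iterations
sag = a·(cosh(S/(2a)) − 1) = 59.677549·(cosh(1.619847) − 1) = 96.983367
T_max/T_min = cosh(S/(2a)) = 2.625123

a=59.678 sag=96.983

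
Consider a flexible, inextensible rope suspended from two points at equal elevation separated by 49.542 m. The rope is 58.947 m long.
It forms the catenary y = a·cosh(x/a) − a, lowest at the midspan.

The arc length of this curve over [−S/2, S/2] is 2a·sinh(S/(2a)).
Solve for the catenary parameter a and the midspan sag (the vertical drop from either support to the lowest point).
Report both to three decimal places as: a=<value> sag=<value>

seed: a₀ = √(S³/(24(L−S))) = √(49.542³/(24·9.405)) = 23.210008
iter 1: u=1.067255  f(a)=+5.504e-01  f'(a)=-9.066e-01  a ← 23.210008 − (+5.504e-01/-9.066e-01) = 23.817118
iter 2: u=1.040050  f(a)=+2.233e-02  f'(a)=-8.343e-01  a ← 23.817118 − (+2.233e-02/-8.343e-01) = 23.843887
iter 3: u=1.038883  f(a)=+4.022e-05  f'(a)=-8.313e-01  a ← 23.843887 − (+4.022e-05/-8.313e-01) = 23.843935
iter 4: u=1.038881  f(a)=+1.310e-10  f'(a)=-8.313e-01  a ← 23.843935 − (+1.310e-10/-8.313e-01) = 23.843935
iter 5: u=1.038881  f(a)=+7.105e-15  f'(a)=-8.313e-01  a ← 23.843935 − (+7.105e-15/-8.313e-01) = 23.843935
converged: |Δa| < 1e-12 after 5 iterations
sag = a·(cosh(S/(2a)) − 1) = 23.843935·(cosh(1.038881) − 1) = 14.066755
T_max/T_min = cosh(S/(2a)) = 1.589951

a=23.844 sag=14.067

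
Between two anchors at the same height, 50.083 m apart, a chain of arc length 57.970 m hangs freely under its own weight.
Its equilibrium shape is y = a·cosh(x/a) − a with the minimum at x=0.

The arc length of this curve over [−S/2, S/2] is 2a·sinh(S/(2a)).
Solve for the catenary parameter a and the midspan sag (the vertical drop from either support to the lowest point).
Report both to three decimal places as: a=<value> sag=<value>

seed: a₀ = √(S³/(24(L−S))) = √(50.083³/(24·7.887)) = 25.761667
iter 1: u=0.972045  f(a)=+3.811e-01  f'(a)=-6.721e-01  a ← 25.761667 − (+3.811e-01/-6.721e-01) = 26.328662
iter 2: u=0.951112  f(a)=+1.294e-02  f'(a)=-6.272e-01  a ← 26.328662 − (+1.294e-02/-6.272e-01) = 26.349301
iter 3: u=0.950367  f(a)=+1.610e-05  f'(a)=-6.256e-01  a ← 26.349301 − (+1.610e-05/-6.256e-01) = 26.349327
iter 4: u=0.950366  f(a)=+2.497e-11  f'(a)=-6.256e-01  a ← 26.349327 − (+2.497e-11/-6.256e-01) = 26.349327
iter 5: u=0.950366  f(a)=+0.000e+00  f'(a)=-6.256e-01  a ← 26.349327 − (+0.000e+00/-6.256e-01) = 26.349327
converged: |Δa| < 1e-12 after 5 iterations
sag = a·(cosh(S/(2a)) − 1) = 26.349327·(cosh(0.950366) − 1) = 12.822311
T_max/T_min = cosh(S/(2a)) = 1.486628

a=26.349 sag=12.822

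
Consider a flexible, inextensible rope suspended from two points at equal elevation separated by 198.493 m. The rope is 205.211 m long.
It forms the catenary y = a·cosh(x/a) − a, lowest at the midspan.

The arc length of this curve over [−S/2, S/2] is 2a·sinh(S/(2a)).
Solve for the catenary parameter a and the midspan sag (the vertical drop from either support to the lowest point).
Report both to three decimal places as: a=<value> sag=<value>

seed: a₀ = √(S³/(24(L−S))) = √(198.493³/(24·6.718)) = 220.237959
iter 1: u=0.450633  f(a)=+6.854e-02  f'(a)=-6.225e-02  a ← 220.237959 − (+6.854e-02/-6.225e-02) = 221.338953
iter 2: u=0.448391  f(a)=+5.174e-04  f'(a)=-6.132e-02  a ← 221.338953 − (+5.174e-04/-6.132e-02) = 221.347391
iter 3: u=0.448374  f(a)=+2.998e-08  f'(a)=-6.131e-02  a ← 221.347391 − (+2.998e-08/-6.131e-02) = 221.347391
iter 4: u=0.448374  f(a)=+0.000e+00  f'(a)=-6.131e-02  a ← 221.347391 − (+0.000e+00/-6.131e-02) = 221.347391
converged: |Δa| < 1e-12 after 4 iterations
sag = a·(cosh(S/(2a)) − 1) = 221.347391·(cosh(0.448374) − 1) = 22.625059
T_max/T_min = cosh(S/(2a)) = 1.102215

a=221.347 sag=22.625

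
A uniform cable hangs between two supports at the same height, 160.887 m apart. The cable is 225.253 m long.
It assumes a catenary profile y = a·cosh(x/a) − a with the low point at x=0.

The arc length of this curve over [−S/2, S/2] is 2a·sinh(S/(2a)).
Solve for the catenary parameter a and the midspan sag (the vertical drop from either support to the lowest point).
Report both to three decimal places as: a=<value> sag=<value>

a=54.789 sag=70.457

seed: a₀ = √(S³/(24(L−S))) = √(160.887³/(24·64.366)) = 51.921538
iter 1: u=1.549328  f(a)=+8.182e+00  f'(a)=-3.128e+00  a ← 51.921538 − (+8.182e+00/-3.128e+00) = 54.537331
iter 2: u=1.475017  f(a)=+6.590e-01  f'(a)=-2.643e+00  a ← 54.537331 − (+6.590e-01/-2.643e+00) = 54.786691
iter 3: u=1.468304  f(a)=+5.102e-03  f'(a)=-2.602e+00  a ← 54.786691 − (+5.102e-03/-2.602e+00) = 54.788652
iter 4: u=1.468251  f(a)=+3.110e-07  f'(a)=-2.601e+00  a ← 54.788652 − (+3.110e-07/-2.601e+00) = 54.788652
iter 5: u=1.468251  f(a)=+0.000e+00  f'(a)=-2.601e+00  a ← 54.788652 − (+0.000e+00/-2.601e+00) = 54.788652
converged: |Δa| < 1e-12 after 5 iterations
sag = a·(cosh(S/(2a)) − 1) = 54.788652·(cosh(1.468251) − 1) = 70.457206
T_max/T_min = cosh(S/(2a)) = 2.285982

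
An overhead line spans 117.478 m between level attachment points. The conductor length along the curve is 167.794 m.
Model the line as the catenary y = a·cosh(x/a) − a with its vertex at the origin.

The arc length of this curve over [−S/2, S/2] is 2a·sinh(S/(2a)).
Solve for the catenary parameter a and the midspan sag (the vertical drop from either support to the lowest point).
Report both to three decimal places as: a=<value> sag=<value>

a=38.797 sag=53.637

seed: a₀ = √(S³/(24(L−S))) = √(117.478³/(24·50.316)) = 36.641744
iter 1: u=1.603062  f(a)=+6.875e+00  f'(a)=-3.520e+00  a ← 36.641744 − (+6.875e+00/-3.520e+00) = 38.594863
iter 2: u=1.521938  f(a)=+5.880e-01  f'(a)=-2.942e+00  a ← 38.594863 − (+5.880e-01/-2.942e+00) = 38.794746
iter 3: u=1.514097  f(a)=+5.189e-03  f'(a)=-2.890e+00  a ← 38.794746 − (+5.189e-03/-2.890e+00) = 38.796541
iter 4: u=1.514027  f(a)=+4.120e-07  f'(a)=-2.889e+00  a ← 38.796541 − (+4.120e-07/-2.889e+00) = 38.796541
iter 5: u=1.514027  f(a)=-2.842e-14  f'(a)=-2.889e+00  a ← 38.796541 − (-2.842e-14/-2.889e+00) = 38.796541
converged: |Δa| < 1e-12 after 5 iterations
sag = a·(cosh(S/(2a)) − 1) = 38.796541·(cosh(1.514027) − 1) = 53.636560
T_max/T_min = cosh(S/(2a)) = 2.382509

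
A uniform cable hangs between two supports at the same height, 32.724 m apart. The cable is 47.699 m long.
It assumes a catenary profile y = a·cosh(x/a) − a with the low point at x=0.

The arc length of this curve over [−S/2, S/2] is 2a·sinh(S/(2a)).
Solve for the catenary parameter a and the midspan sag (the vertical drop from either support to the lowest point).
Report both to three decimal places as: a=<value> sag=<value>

seed: a₀ = √(S³/(24(L−S))) = √(32.724³/(24·14.975)) = 9.874396
iter 1: u=1.657013  f(a)=+2.195e+00  f'(a)=-3.952e+00  a ← 9.874396 − (+2.195e+00/-3.952e+00) = 10.429957
iter 2: u=1.568750  f(a)=+1.989e-01  f'(a)=-3.265e+00  a ← 10.429957 − (+1.989e-01/-3.265e+00) = 10.490872
iter 3: u=1.559642  f(a)=+1.992e-03  f'(a)=-3.200e+00  a ← 10.490872 − (+1.992e-03/-3.200e+00) = 10.491494
iter 4: u=1.559549  f(a)=+2.042e-07  f'(a)=-3.200e+00  a ← 10.491494 − (+2.042e-07/-3.200e+00) = 10.491495
iter 5: u=1.559549  f(a)=+0.000e+00  f'(a)=-3.200e+00  a ← 10.491495 − (+0.000e+00/-3.200e+00) = 10.491495
converged: |Δa| < 1e-12 after 5 iterations
sag = a·(cosh(S/(2a)) − 1) = 10.491495·(cosh(1.559549) − 1) = 15.563641
T_max/T_min = cosh(S/(2a)) = 2.483453

a=10.491 sag=15.564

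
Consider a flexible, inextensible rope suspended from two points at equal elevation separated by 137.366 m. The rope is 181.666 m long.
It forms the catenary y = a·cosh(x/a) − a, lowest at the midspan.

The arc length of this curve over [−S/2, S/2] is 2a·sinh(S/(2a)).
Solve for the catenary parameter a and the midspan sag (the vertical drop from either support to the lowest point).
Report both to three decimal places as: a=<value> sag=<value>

seed: a₀ = √(S³/(24(L−S))) = √(137.366³/(24·44.300)) = 49.375487
iter 1: u=1.391034  f(a)=+4.489e+00  f'(a)=-2.167e+00  a ← 49.375487 − (+4.489e+00/-2.167e+00) = 51.447415
iter 2: u=1.335014  f(a)=+2.980e-01  f'(a)=-1.888e+00  a ← 51.447415 − (+2.980e-01/-1.888e+00) = 51.605297
iter 3: u=1.330929  f(a)=+1.520e-03  f'(a)=-1.868e+00  a ← 51.605297 − (+1.520e-03/-1.868e+00) = 51.606111
iter 4: u=1.330908  f(a)=+3.999e-08  f'(a)=-1.868e+00  a ← 51.606111 − (+3.999e-08/-1.868e+00) = 51.606111
iter 5: u=1.330908  f(a)=+0.000e+00  f'(a)=-1.868e+00  a ← 51.606111 − (+0.000e+00/-1.868e+00) = 51.606111
converged: |Δa| < 1e-12 after 5 iterations
sag = a·(cosh(S/(2a)) − 1) = 51.606111·(cosh(1.330908) − 1) = 52.863141
T_max/T_min = cosh(S/(2a)) = 2.024358

a=51.606 sag=52.863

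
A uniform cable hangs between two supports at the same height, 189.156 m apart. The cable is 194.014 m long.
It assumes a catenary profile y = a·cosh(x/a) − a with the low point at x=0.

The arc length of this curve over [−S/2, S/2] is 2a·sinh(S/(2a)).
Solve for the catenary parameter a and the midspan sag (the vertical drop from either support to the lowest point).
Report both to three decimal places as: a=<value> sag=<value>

seed: a₀ = √(S³/(24(L−S))) = √(189.156³/(24·4.858)) = 240.932733
iter 1: u=0.392549  f(a)=+3.757e-02  f'(a)=-4.095e-02  a ← 240.932733 − (+3.757e-02/-4.095e-02) = 241.850095
iter 2: u=0.391060  f(a)=+2.156e-04  f'(a)=-4.048e-02  a ← 241.850095 − (+2.156e-04/-4.048e-02) = 241.855421
iter 3: u=0.391052  f(a)=+7.197e-09  f'(a)=-4.048e-02  a ← 241.855421 − (+7.197e-09/-4.048e-02) = 241.855422
iter 4: u=0.391052  f(a)=-2.842e-14  f'(a)=-4.048e-02  a ← 241.855422 − (-2.842e-14/-4.048e-02) = 241.855422
converged: |Δa| < 1e-12 after 4 iterations
sag = a·(cosh(S/(2a)) − 1) = 241.855422·(cosh(0.391052) − 1) = 18.729311
T_max/T_min = cosh(S/(2a)) = 1.077440

a=241.855 sag=18.729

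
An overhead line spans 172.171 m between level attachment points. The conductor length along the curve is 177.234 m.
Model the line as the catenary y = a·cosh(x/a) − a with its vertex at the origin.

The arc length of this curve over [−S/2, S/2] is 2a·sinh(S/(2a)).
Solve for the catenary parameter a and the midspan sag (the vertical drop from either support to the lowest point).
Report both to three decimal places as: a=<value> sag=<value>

a=205.840 sag=18.265

seed: a₀ = √(S³/(24(L−S))) = √(172.171³/(24·5.063)) = 204.941740
iter 1: u=0.420049  f(a)=+4.485e-02  f'(a)=-5.029e-02  a ← 204.941740 − (+4.485e-02/-5.029e-02) = 205.833712
iter 2: u=0.418228  f(a)=+2.945e-04  f'(a)=-4.963e-02  a ← 205.833712 − (+2.945e-04/-4.963e-02) = 205.839646
iter 3: u=0.418216  f(a)=+1.288e-08  f'(a)=-4.962e-02  a ← 205.839646 − (+1.288e-08/-4.962e-02) = 205.839646
iter 4: u=0.418216  f(a)=+0.000e+00  f'(a)=-4.962e-02  a ← 205.839646 − (+0.000e+00/-4.962e-02) = 205.839646
converged: |Δa| < 1e-12 after 4 iterations
sag = a·(cosh(S/(2a)) − 1) = 205.839646·(cosh(0.418216) − 1) = 18.265090
T_max/T_min = cosh(S/(2a)) = 1.088735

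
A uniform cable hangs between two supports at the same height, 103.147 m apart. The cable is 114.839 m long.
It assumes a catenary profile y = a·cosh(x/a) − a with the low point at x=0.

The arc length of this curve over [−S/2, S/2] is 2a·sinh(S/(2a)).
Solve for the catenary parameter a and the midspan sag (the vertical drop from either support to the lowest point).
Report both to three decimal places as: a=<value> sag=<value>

a=63.573 sag=22.092

seed: a₀ = √(S³/(24(L−S))) = √(103.147³/(24·11.692)) = 62.536688
iter 1: u=0.824692  f(a)=+4.041e-01  f'(a)=-4.000e-01  a ← 62.536688 − (+4.041e-01/-4.000e-01) = 63.546975
iter 2: u=0.811581  f(a)=+1.000e-02  f'(a)=-3.804e-01  a ← 63.546975 − (+1.000e-02/-3.804e-01) = 63.573264
iter 3: u=0.811245  f(a)=+6.470e-06  f'(a)=-3.799e-01  a ← 63.573264 − (+6.470e-06/-3.799e-01) = 63.573281
iter 4: u=0.811245  f(a)=+2.700e-12  f'(a)=-3.799e-01  a ← 63.573281 − (+2.700e-12/-3.799e-01) = 63.573281
converged: |Δa| < 1e-12 after 4 iterations
sag = a·(cosh(S/(2a)) − 1) = 63.573281·(cosh(0.811245) − 1) = 22.092121
T_max/T_min = cosh(S/(2a)) = 1.347506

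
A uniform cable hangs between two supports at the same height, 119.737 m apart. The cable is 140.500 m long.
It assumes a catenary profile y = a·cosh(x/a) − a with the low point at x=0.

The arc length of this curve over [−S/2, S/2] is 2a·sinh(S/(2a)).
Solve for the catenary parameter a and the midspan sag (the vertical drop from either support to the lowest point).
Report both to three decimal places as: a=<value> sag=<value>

seed: a₀ = √(S³/(24(L−S))) = √(119.737³/(24·20.763)) = 58.693754
iter 1: u=1.020015  f(a)=+1.107e+00  f'(a)=-7.839e-01  a ← 58.693754 − (+1.107e+00/-7.839e-01) = 60.106264
iter 2: u=0.996044  f(a)=+4.123e-02  f'(a)=-7.265e-01  a ← 60.106264 − (+4.123e-02/-7.265e-01) = 60.163018
iter 3: u=0.995105  f(a)=+6.207e-05  f'(a)=-7.243e-01  a ← 60.163018 − (+6.207e-05/-7.243e-01) = 60.163103
iter 4: u=0.995103  f(a)=+1.411e-10  f'(a)=-7.243e-01  a ← 60.163103 − (+1.411e-10/-7.243e-01) = 60.163103
iter 5: u=0.995103  f(a)=+0.000e+00  f'(a)=-7.243e-01  a ← 60.163103 − (+0.000e+00/-7.243e-01) = 60.163103
converged: |Δa| < 1e-12 after 5 iterations
sag = a·(cosh(S/(2a)) − 1) = 60.163103·(cosh(0.995103) − 1) = 32.328310
T_max/T_min = cosh(S/(2a)) = 1.537344

a=60.163 sag=32.328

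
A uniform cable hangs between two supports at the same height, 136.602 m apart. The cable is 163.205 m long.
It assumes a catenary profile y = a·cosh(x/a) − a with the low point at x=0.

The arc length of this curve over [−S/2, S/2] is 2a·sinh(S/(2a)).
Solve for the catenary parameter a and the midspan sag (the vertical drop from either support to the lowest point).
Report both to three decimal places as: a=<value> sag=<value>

seed: a₀ = √(S³/(24(L−S))) = √(136.602³/(24·26.603)) = 63.185097
iter 1: u=1.080967  f(a)=+1.598e+00  f'(a)=-9.447e-01  a ← 63.185097 − (+1.598e+00/-9.447e-01) = 64.876948
iter 2: u=1.052778  f(a)=+6.644e-02  f'(a)=-8.676e-01  a ← 64.876948 − (+6.644e-02/-8.676e-01) = 64.953528
iter 3: u=1.051536  f(a)=+1.259e-04  f'(a)=-8.643e-01  a ← 64.953528 − (+1.259e-04/-8.643e-01) = 64.953674
iter 4: u=1.051534  f(a)=+4.535e-10  f'(a)=-8.643e-01  a ← 64.953674 − (+4.535e-10/-8.643e-01) = 64.953674
iter 5: u=1.051534  f(a)=-2.842e-14  f'(a)=-8.643e-01  a ← 64.953674 − (-2.842e-14/-8.643e-01) = 64.953674
converged: |Δa| < 1e-12 after 5 iterations
sag = a·(cosh(S/(2a)) − 1) = 64.953674·(cosh(1.051534) − 1) = 39.343727
T_max/T_min = cosh(S/(2a)) = 1.605720

a=64.954 sag=39.344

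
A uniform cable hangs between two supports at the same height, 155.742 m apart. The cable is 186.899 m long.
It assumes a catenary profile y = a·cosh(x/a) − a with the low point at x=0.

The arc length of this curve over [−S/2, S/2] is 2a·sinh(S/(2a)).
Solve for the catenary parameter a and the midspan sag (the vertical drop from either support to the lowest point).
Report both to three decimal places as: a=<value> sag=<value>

seed: a₀ = √(S³/(24(L−S))) = √(155.742³/(24·31.157)) = 71.076361
iter 1: u=1.095596  f(a)=+1.924e+00  f'(a)=-9.866e-01  a ← 71.076361 − (+1.924e+00/-9.866e-01) = 73.026839
iter 2: u=1.066334  f(a)=+8.205e-02  f'(a)=-9.041e-01  a ← 73.026839 − (+8.205e-02/-9.041e-01) = 73.117601
iter 3: u=1.065010  f(a)=+1.639e-04  f'(a)=-9.004e-01  a ← 73.117601 − (+1.639e-04/-9.004e-01) = 73.117783
iter 4: u=1.065008  f(a)=+6.570e-10  f'(a)=-9.004e-01  a ← 73.117783 − (+6.570e-10/-9.004e-01) = 73.117783
iter 5: u=1.065008  f(a)=+2.842e-14  f'(a)=-9.004e-01  a ← 73.117783 − (+2.842e-14/-9.004e-01) = 73.117783
converged: |Δa| < 1e-12 after 5 iterations
sag = a·(cosh(S/(2a)) − 1) = 73.117783·(cosh(1.065008) − 1) = 45.537260
T_max/T_min = cosh(S/(2a)) = 1.622793

a=73.118 sag=45.537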